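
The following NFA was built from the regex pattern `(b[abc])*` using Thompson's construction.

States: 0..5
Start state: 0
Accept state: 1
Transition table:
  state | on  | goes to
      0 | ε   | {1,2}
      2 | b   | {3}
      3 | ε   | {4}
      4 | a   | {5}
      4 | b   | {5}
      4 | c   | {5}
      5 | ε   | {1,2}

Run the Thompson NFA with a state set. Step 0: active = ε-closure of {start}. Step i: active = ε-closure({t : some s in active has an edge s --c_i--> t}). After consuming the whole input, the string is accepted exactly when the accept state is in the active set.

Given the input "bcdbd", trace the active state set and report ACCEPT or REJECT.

start: ε-closure({0}) = {0,1,2}
'b' @ 1: {3,4}
'c' @ 2: {1,2,5}  [accepting]
'd' @ 3: {}  — state set empty
rest 'bd' ignored (set empty)
end set {} — state 1 not in

Answer: REJECT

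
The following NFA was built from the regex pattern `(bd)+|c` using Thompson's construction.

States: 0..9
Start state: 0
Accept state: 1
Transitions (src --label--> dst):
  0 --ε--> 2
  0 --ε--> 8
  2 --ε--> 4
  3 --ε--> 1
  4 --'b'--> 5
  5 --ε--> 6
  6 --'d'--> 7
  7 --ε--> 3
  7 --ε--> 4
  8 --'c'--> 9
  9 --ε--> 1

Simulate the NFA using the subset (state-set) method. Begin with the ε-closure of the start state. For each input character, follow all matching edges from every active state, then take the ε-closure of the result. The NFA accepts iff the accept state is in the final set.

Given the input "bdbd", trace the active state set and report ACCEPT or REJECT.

start: ε-closure({0}) = {0,2,4,8}
'b' @ 1: {5,6}
'd' @ 2: {1,3,4,7}  [accepting]
'b' @ 3: {5,6}
'd' @ 4: {1,3,4,7}  [accepting]
final: {1,3,4,7}; accept 1 in set

Answer: ACCEPT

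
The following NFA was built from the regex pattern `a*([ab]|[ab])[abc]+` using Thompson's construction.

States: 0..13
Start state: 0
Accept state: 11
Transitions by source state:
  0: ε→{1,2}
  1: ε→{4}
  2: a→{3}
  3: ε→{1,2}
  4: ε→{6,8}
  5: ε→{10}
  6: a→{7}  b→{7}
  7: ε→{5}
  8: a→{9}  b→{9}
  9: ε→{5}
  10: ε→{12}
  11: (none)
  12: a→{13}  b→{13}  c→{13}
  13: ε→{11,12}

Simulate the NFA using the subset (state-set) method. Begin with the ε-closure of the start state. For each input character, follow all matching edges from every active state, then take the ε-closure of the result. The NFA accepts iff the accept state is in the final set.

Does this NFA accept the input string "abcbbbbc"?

start: ε-closure({0}) = {0,1,2,4,6,8}
'a' @ 1: {1,2,3,4,5,6,7,8,9,10,12}
'b' @ 2: {5,7,9,10,11,12,13}  (accept∈set)
'c' @ 3: {11,12,13}  (accept∈set)
'b' @ 4: {11,12,13}  (accept∈set)
'b' @ 5: {11,12,13}  (accept∈set)
'b' @ 6: {11,12,13}  (accept∈set)
'b' @ 7: {11,12,13}  (accept∈set)
'c' @ 8: {11,12,13}  (accept∈set)
end set {11,12,13} — state 11 in

Answer: ACCEPT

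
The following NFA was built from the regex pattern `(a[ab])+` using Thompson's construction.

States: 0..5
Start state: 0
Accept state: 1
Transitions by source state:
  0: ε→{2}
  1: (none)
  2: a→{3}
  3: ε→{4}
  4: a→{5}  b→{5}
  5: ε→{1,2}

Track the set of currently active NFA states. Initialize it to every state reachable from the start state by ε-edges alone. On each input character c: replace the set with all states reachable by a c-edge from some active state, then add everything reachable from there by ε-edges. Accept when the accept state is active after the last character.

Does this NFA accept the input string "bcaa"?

Answer: REJECT

Steps:
start: ε-closure({0}) = {0,2}
'b' @ 1: {}  — no active states
rest 'caa' ignored (set empty)
after full input: {}  (accept=1 not in)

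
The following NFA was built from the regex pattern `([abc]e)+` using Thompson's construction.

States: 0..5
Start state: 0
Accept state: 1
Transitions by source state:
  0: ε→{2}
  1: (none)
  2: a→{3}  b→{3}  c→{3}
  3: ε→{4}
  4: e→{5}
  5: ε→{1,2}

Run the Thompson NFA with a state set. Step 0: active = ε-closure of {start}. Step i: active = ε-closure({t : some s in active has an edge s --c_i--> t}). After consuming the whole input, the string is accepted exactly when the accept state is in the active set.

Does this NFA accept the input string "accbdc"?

S₀ = ε-closure({0}) = {0,2}
'a' @ 1: {3,4}
'c' @ 2: {}  — state set empty
rest 'cbdc' ignored (set empty)
after full input: {}  (accept=1 not in)

Answer: REJECT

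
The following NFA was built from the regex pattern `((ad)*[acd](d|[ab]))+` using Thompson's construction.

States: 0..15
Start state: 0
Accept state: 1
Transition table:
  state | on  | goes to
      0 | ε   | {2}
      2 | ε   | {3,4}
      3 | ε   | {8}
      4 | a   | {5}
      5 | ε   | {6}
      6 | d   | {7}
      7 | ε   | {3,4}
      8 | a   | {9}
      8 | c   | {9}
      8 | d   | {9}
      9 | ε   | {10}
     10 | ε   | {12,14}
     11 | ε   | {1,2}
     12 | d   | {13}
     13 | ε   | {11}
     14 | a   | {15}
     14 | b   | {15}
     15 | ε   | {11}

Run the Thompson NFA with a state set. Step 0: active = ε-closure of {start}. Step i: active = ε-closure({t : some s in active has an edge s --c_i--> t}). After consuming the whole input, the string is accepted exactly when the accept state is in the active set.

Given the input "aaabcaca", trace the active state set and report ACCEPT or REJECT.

Answer: ACCEPT

Steps:
start: ε-closure({0}) = {0,2,3,4,8}
'a' @ 1: {5,6,9,10,12,14}
'a' @ 2: {1,2,3,4,8,11,15}  [accepting]
'a' @ 3: {5,6,9,10,12,14}
'b' @ 4: {1,2,3,4,8,11,15}  [accepting]
'c' @ 5: {9,10,12,14}
'a' @ 6: {1,2,3,4,8,11,15}  [accepting]
'c' @ 7: {9,10,12,14}
'a' @ 8: {1,2,3,4,8,11,15}  [accepting]
after full input: {1,2,3,4,8,11,15}  (accept=1 in)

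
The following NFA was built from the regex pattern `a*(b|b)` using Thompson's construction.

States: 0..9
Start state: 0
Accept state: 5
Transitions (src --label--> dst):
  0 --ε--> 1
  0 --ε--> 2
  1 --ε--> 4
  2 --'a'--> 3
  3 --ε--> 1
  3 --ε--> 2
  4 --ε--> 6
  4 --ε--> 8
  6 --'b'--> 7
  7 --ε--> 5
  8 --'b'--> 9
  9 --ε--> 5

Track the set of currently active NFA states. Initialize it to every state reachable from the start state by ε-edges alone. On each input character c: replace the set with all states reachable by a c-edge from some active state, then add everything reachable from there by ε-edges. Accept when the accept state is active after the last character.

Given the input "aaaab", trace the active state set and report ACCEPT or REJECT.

start: ε-closure({0}) = {0,1,2,4,6,8}
'a' @ 1: {1,2,3,4,6,8}
'a' @ 2: {1,2,3,4,6,8}
'a' @ 3: {1,2,3,4,6,8}
'a' @ 4: {1,2,3,4,6,8}
'b' @ 5: {5,7,9}  ✓accept
after full input: {5,7,9}  (accept=5 in)

Answer: ACCEPT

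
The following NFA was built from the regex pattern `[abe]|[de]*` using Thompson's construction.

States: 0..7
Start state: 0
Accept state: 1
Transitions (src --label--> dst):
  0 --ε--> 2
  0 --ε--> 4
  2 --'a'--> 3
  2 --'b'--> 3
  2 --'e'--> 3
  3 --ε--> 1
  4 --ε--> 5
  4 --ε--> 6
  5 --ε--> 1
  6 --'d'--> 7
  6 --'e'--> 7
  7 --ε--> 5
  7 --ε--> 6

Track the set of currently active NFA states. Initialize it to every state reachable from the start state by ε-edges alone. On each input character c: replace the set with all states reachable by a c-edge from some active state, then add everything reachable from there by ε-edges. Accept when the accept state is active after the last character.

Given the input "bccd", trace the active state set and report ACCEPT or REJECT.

Answer: REJECT

Derivation:
start: ε-closure({0}) = {0,1,2,4,5,6}
'b' @ 1: {1,3}  [accepting]
'c' @ 2: {}  — dead — no transitions
rest 'cd' ignored (set empty)
after full input: {}  (accept=1 not in)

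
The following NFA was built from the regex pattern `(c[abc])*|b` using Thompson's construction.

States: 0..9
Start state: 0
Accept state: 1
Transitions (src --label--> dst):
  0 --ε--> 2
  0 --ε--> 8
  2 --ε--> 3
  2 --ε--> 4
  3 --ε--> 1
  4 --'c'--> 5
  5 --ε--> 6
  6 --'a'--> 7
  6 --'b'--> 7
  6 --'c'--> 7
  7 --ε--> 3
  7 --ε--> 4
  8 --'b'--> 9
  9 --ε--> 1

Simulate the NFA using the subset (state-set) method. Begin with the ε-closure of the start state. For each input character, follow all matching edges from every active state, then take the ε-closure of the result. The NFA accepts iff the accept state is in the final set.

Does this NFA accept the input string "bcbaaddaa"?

Answer: REJECT

Steps:
start: ε-closure({0}) = {0,1,2,3,4,8}
'b' @ 1: {1,9}  ✓accept
'c' @ 2: {}  — no active states
rest 'baaddaa' ignored (set empty)
end set {} — state 1 not in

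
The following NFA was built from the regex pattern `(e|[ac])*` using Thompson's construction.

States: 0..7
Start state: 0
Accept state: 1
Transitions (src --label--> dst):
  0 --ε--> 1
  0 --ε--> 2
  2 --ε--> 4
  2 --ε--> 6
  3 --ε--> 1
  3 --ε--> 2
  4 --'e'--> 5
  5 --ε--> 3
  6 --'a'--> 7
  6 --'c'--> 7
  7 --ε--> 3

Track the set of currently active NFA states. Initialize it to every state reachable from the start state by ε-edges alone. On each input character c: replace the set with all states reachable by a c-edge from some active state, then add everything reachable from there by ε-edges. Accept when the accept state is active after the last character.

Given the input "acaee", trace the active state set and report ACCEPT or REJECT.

start: ε-closure({0}) = {0,1,2,4,6}
'a' @ 1: {1,2,3,4,6,7}  ✓accept
'c' @ 2: {1,2,3,4,6,7}  ✓accept
'a' @ 3: {1,2,3,4,6,7}  ✓accept
'e' @ 4: {1,2,3,4,5,6}  ✓accept
'e' @ 5: {1,2,3,4,5,6}  ✓accept
end set {1,2,3,4,5,6} — state 1 in

Answer: ACCEPT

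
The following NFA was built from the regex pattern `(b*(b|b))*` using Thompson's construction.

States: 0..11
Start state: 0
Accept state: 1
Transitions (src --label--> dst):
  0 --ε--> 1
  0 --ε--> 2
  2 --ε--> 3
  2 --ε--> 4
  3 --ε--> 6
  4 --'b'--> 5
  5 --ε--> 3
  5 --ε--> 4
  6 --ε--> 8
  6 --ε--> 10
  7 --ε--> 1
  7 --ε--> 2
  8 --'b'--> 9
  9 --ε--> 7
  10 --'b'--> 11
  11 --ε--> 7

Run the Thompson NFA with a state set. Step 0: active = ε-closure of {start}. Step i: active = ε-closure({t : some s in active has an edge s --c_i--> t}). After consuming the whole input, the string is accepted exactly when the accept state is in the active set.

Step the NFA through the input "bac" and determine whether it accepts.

Answer: REJECT

Trace:
S₀ = ε-closure({0}) = {0,1,2,3,4,6,8,10}
'b' @ 1: {1,2,3,4,5,6,7,8,9,10,11}  (accept∈set)
'a' @ 2: {}  — dead — no transitions
rest 'c' ignored (set empty)
final: {}; accept 1 not in set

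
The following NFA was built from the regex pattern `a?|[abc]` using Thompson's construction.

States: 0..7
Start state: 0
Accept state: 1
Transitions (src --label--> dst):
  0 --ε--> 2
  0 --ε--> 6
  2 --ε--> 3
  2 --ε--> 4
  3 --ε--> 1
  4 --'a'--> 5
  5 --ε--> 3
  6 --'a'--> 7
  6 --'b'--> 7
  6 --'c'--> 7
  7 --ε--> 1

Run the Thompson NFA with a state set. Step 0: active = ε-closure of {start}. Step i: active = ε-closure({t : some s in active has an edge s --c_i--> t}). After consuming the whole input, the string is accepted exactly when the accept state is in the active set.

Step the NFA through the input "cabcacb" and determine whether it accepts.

S₀ = ε-closure({0}) = {0,1,2,3,4,6}
'c' @ 1: {1,7}  ✓accept
'a' @ 2: {}  — no active states
rest 'bcacb' ignored (set empty)
end set {} — state 1 not in

Answer: REJECT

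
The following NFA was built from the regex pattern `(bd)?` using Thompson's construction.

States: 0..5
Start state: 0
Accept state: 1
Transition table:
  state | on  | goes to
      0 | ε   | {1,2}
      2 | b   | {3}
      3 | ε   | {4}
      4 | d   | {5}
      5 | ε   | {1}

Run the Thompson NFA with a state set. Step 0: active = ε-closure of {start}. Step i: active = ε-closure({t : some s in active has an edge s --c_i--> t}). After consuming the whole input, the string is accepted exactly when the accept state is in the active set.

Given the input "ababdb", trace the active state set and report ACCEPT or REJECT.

Answer: REJECT

Derivation:
start: ε-closure({0}) = {0,1,2}
'a' @ 1: {}  — dead — no transitions
rest 'babdb' ignored (set empty)
end set {} — state 1 not in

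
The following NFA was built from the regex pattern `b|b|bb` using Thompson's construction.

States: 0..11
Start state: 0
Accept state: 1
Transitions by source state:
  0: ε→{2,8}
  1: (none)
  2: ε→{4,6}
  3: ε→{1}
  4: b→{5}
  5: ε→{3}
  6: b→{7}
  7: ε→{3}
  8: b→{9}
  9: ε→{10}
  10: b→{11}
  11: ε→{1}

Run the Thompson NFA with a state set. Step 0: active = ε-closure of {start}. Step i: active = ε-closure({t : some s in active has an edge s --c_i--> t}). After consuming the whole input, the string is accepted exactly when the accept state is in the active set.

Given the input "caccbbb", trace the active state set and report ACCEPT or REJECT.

start: ε-closure({0}) = {0,2,4,6,8}
'c' @ 1: {}  — dead — no transitions
rest 'accbbb' ignored (set empty)
after full input: {}  (accept=1 not in)

Answer: REJECT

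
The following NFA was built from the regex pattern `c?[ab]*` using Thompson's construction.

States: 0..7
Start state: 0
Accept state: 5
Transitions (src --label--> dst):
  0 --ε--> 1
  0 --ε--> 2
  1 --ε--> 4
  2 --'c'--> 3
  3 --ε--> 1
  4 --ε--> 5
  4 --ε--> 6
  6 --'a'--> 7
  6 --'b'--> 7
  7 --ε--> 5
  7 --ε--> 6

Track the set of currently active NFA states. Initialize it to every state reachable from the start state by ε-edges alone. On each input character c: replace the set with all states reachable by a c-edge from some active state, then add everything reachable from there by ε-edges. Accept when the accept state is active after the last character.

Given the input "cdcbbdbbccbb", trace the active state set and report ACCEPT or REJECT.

Answer: REJECT

Derivation:
S₀ = ε-closure({0}) = {0,1,2,4,5,6}
'c' @ 1: {1,3,4,5,6}  ✓accept
'd' @ 2: {}  — no active states
rest 'cbbdbbccbb' ignored (set empty)
end set {} — state 5 not in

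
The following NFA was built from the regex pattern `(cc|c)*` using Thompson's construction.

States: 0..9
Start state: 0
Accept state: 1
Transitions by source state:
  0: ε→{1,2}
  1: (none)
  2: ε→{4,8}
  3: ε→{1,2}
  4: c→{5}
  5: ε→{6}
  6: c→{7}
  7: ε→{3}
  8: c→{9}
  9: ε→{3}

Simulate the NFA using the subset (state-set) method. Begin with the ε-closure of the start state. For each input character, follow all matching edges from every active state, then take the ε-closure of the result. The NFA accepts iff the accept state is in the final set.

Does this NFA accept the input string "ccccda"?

initial (ε-close {0}): {0,1,2,4,8}
'c' @ 1: {1,2,3,4,5,6,8,9}  ✓accept
'c' @ 2: {1,2,3,4,5,6,7,8,9}  ✓accept
'c' @ 3: {1,2,3,4,5,6,7,8,9}  ✓accept
'c' @ 4: {1,2,3,4,5,6,7,8,9}  ✓accept
'd' @ 5: {}  — dead — no transitions
rest 'a' ignored (set empty)
after full input: {}  (accept=1 not in)

Answer: REJECT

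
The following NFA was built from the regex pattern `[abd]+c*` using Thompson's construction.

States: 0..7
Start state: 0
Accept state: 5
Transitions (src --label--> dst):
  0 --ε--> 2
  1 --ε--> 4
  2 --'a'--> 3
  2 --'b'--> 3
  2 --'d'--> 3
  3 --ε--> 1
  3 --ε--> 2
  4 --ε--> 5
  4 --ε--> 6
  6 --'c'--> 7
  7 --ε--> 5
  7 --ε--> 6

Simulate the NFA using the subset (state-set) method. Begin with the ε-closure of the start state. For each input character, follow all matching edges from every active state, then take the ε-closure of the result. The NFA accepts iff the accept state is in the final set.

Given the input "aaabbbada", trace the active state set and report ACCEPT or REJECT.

Answer: ACCEPT

Steps:
initial (ε-close {0}): {0,2}
'a' @ 1: {1,2,3,4,5,6}  ✓accept
'a' @ 2: {1,2,3,4,5,6}  ✓accept
'a' @ 3: {1,2,3,4,5,6}  ✓accept
'b' @ 4: {1,2,3,4,5,6}  ✓accept
'b' @ 5: {1,2,3,4,5,6}  ✓accept
'b' @ 6: {1,2,3,4,5,6}  ✓accept
'a' @ 7: {1,2,3,4,5,6}  ✓accept
'd' @ 8: {1,2,3,4,5,6}  ✓accept
'a' @ 9: {1,2,3,4,5,6}  ✓accept
end set {1,2,3,4,5,6} — state 5 in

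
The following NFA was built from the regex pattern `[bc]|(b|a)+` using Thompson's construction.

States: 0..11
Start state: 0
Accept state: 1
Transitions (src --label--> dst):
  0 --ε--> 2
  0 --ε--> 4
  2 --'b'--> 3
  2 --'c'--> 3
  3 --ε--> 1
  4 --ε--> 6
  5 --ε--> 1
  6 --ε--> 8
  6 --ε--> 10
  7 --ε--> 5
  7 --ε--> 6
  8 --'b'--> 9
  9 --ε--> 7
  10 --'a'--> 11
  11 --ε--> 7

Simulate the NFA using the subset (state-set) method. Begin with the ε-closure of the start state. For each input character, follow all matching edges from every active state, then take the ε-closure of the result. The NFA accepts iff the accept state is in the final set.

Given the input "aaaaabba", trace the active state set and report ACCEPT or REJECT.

Answer: ACCEPT

Steps:
initial (ε-close {0}): {0,2,4,6,8,10}
'a' @ 1: {1,5,6,7,8,10,11}  [accepting]
'a' @ 2: {1,5,6,7,8,10,11}  [accepting]
'a' @ 3: {1,5,6,7,8,10,11}  [accepting]
'a' @ 4: {1,5,6,7,8,10,11}  [accepting]
'a' @ 5: {1,5,6,7,8,10,11}  [accepting]
'b' @ 6: {1,5,6,7,8,9,10}  [accepting]
'b' @ 7: {1,5,6,7,8,9,10}  [accepting]
'a' @ 8: {1,5,6,7,8,10,11}  [accepting]
after full input: {1,5,6,7,8,10,11}  (accept=1 in)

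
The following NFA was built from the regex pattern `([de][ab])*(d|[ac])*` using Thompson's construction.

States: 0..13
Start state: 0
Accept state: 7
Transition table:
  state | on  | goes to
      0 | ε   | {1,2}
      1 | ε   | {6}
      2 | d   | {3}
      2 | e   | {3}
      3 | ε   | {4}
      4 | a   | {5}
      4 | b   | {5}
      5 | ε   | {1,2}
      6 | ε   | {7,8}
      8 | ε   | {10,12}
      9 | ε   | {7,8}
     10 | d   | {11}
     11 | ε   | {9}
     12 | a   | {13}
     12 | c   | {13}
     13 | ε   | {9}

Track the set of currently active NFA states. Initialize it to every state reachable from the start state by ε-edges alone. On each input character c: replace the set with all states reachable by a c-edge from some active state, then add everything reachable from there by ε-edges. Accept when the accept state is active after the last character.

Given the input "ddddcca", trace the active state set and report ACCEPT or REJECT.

S₀ = ε-closure({0}) = {0,1,2,6,7,8,10,12}
'd' @ 1: {3,4,7,8,9,10,11,12}  ✓accept
'd' @ 2: {7,8,9,10,11,12}  ✓accept
'd' @ 3: {7,8,9,10,11,12}  ✓accept
'd' @ 4: {7,8,9,10,11,12}  ✓accept
'c' @ 5: {7,8,9,10,12,13}  ✓accept
'c' @ 6: {7,8,9,10,12,13}  ✓accept
'a' @ 7: {7,8,9,10,12,13}  ✓accept
end set {7,8,9,10,12,13} — state 7 in

Answer: ACCEPT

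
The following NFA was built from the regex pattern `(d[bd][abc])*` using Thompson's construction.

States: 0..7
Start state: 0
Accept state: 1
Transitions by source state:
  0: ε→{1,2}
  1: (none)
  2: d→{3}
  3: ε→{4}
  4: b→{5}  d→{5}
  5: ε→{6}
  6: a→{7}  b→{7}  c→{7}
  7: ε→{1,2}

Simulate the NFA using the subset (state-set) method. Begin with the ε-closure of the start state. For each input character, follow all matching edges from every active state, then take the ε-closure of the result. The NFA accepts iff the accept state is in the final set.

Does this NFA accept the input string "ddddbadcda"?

Answer: REJECT

Steps:
S₀ = ε-closure({0}) = {0,1,2}
'd' @ 1: {3,4}
'd' @ 2: {5,6}
'd' @ 3: {}  — state set empty
rest 'dbadcda' ignored (set empty)
final: {}; accept 1 not in set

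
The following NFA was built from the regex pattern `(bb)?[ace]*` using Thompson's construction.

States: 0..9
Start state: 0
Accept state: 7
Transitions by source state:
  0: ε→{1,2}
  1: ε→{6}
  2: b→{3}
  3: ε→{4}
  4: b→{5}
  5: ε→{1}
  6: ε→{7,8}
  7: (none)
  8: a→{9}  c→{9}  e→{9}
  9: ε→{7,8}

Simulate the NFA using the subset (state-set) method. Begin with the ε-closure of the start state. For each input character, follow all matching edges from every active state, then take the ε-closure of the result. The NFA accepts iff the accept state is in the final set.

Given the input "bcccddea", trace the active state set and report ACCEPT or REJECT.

Answer: REJECT

Trace:
start: ε-closure({0}) = {0,1,2,6,7,8}
'b' @ 1: {3,4}
'c' @ 2: {}  — no active states
rest 'ccddea' ignored (set empty)
end set {} — state 7 not in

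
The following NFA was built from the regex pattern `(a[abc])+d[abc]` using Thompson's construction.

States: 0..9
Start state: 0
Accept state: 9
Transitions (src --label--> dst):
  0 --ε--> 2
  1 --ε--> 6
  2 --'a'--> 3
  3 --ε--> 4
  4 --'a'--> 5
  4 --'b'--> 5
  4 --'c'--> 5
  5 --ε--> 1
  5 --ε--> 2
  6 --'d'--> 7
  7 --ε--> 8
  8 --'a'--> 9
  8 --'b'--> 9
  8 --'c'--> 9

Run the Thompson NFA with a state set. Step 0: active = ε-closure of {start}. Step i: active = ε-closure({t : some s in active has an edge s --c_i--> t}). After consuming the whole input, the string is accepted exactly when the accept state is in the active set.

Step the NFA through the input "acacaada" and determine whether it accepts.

Answer: ACCEPT

Derivation:
S₀ = ε-closure({0}) = {0,2}
'a' @ 1: {3,4}
'c' @ 2: {1,2,5,6}
'a' @ 3: {3,4}
'c' @ 4: {1,2,5,6}
'a' @ 5: {3,4}
'a' @ 6: {1,2,5,6}
'd' @ 7: {7,8}
'a' @ 8: {9}  ✓accept
end set {9} — state 9 in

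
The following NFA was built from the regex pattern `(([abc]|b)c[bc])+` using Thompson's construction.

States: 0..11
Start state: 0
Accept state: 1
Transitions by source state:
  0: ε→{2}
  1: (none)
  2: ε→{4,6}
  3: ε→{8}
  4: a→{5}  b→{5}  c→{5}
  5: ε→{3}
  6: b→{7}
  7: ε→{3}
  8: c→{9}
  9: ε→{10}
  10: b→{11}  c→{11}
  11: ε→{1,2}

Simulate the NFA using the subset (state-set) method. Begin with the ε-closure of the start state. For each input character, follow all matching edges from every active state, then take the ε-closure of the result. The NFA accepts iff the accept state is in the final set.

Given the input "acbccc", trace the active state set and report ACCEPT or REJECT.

S₀ = ε-closure({0}) = {0,2,4,6}
'a' @ 1: {3,5,8}
'c' @ 2: {9,10}
'b' @ 3: {1,2,4,6,11}  [accepting]
'c' @ 4: {3,5,8}
'c' @ 5: {9,10}
'c' @ 6: {1,2,4,6,11}  [accepting]
final: {1,2,4,6,11}; accept 1 in set

Answer: ACCEPT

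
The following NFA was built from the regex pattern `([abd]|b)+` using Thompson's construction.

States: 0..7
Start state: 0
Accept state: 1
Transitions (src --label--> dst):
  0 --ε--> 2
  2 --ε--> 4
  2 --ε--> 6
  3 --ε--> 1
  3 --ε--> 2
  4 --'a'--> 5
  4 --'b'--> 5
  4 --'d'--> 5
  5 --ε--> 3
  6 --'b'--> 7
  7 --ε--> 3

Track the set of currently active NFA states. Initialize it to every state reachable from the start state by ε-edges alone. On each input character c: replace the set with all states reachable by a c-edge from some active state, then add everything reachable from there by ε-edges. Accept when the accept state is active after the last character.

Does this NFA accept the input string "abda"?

initial (ε-close {0}): {0,2,4,6}
'a' @ 1: {1,2,3,4,5,6}  ✓accept
'b' @ 2: {1,2,3,4,5,6,7}  ✓accept
'd' @ 3: {1,2,3,4,5,6}  ✓accept
'a' @ 4: {1,2,3,4,5,6}  ✓accept
final: {1,2,3,4,5,6}; accept 1 in set

Answer: ACCEPT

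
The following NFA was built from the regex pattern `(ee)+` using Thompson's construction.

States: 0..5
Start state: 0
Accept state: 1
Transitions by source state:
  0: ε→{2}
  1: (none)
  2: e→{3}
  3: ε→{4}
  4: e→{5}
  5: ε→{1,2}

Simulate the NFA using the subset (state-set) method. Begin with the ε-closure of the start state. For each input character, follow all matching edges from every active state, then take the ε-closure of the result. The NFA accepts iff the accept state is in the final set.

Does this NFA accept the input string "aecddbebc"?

Answer: REJECT

Trace:
S₀ = ε-closure({0}) = {0,2}
'a' @ 1: {}  — state set empty
rest 'ecddbebc' ignored (set empty)
final: {}; accept 1 not in set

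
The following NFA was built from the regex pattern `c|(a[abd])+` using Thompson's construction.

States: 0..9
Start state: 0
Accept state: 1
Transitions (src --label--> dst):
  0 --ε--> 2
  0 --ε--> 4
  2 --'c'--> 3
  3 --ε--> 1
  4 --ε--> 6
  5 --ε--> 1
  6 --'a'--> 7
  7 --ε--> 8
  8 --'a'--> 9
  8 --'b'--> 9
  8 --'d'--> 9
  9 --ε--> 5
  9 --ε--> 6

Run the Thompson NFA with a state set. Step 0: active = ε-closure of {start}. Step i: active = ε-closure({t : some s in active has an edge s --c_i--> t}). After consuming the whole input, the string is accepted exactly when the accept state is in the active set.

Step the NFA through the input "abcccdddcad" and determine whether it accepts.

start: ε-closure({0}) = {0,2,4,6}
'a' @ 1: {7,8}
'b' @ 2: {1,5,6,9}  (accept∈set)
'c' @ 3: {}  — no active states
rest 'ccdddcad' ignored (set empty)
after full input: {}  (accept=1 not in)

Answer: REJECT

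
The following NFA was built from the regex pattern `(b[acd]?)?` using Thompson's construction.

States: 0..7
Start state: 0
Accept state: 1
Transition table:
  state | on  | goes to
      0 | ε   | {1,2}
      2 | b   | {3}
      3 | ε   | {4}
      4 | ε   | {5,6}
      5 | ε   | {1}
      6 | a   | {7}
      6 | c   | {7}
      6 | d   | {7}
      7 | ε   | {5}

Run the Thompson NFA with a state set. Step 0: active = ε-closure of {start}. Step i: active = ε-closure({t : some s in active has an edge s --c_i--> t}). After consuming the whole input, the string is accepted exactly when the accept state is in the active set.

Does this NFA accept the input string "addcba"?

S₀ = ε-closure({0}) = {0,1,2}
'a' @ 1: {}  — dead — no transitions
rest 'ddcba' ignored (set empty)
end set {} — state 1 not in

Answer: REJECT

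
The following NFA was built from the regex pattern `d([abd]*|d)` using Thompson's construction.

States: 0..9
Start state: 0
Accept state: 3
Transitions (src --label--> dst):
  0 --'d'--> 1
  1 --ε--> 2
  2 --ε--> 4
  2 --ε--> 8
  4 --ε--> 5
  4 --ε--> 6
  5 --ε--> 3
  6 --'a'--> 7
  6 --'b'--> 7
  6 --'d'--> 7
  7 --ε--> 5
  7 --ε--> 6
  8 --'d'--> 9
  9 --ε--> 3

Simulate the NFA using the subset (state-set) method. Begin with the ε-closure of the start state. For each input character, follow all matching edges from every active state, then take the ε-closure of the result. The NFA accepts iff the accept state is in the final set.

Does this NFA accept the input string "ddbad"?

Answer: ACCEPT

Derivation:
initial (ε-close {0}): {0}
'd' @ 1: {1,2,3,4,5,6,8}  (accept∈set)
'd' @ 2: {3,5,6,7,9}  (accept∈set)
'b' @ 3: {3,5,6,7}  (accept∈set)
'a' @ 4: {3,5,6,7}  (accept∈set)
'd' @ 5: {3,5,6,7}  (accept∈set)
end set {3,5,6,7} — state 3 in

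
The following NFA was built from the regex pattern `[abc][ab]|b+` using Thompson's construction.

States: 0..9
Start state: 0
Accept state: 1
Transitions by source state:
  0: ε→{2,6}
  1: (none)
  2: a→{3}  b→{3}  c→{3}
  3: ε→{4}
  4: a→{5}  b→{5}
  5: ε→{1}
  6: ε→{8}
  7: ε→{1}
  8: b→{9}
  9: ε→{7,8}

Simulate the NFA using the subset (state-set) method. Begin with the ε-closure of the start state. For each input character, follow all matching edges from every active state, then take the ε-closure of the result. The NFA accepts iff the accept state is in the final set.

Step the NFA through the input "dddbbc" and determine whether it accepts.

S₀ = ε-closure({0}) = {0,2,6,8}
'd' @ 1: {}  — dead — no transitions
rest 'ddbbc' ignored (set empty)
final: {}; accept 1 not in set

Answer: REJECT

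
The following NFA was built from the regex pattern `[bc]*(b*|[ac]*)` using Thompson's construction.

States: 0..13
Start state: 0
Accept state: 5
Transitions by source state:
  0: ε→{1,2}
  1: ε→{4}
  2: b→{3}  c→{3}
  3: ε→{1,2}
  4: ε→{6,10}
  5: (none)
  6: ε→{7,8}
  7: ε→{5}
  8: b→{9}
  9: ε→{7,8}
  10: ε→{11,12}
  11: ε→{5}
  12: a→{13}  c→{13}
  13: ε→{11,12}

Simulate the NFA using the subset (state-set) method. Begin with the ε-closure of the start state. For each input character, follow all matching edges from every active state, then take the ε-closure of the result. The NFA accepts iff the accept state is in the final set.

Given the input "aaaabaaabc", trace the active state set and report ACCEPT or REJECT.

Answer: REJECT

Steps:
S₀ = ε-closure({0}) = {0,1,2,4,5,6,7,8,10,11,12}
'a' @ 1: {5,11,12,13}  (accept∈set)
'a' @ 2: {5,11,12,13}  (accept∈set)
'a' @ 3: {5,11,12,13}  (accept∈set)
'a' @ 4: {5,11,12,13}  (accept∈set)
'b' @ 5: {}  — no active states
rest 'aaabc' ignored (set empty)
final: {}; accept 5 not in set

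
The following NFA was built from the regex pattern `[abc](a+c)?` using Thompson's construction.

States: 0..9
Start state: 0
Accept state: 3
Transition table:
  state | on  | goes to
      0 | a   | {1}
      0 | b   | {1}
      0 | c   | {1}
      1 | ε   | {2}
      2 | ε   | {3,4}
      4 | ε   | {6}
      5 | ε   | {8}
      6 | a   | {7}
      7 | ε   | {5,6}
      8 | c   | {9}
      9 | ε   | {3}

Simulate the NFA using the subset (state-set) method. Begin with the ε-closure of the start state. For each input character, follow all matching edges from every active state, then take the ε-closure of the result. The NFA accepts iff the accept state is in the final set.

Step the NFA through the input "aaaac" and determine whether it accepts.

Answer: ACCEPT

Steps:
initial (ε-close {0}): {0}
'a' @ 1: {1,2,3,4,6}  (accept∈set)
'a' @ 2: {5,6,7,8}
'a' @ 3: {5,6,7,8}
'a' @ 4: {5,6,7,8}
'c' @ 5: {3,9}  (accept∈set)
after full input: {3,9}  (accept=3 in)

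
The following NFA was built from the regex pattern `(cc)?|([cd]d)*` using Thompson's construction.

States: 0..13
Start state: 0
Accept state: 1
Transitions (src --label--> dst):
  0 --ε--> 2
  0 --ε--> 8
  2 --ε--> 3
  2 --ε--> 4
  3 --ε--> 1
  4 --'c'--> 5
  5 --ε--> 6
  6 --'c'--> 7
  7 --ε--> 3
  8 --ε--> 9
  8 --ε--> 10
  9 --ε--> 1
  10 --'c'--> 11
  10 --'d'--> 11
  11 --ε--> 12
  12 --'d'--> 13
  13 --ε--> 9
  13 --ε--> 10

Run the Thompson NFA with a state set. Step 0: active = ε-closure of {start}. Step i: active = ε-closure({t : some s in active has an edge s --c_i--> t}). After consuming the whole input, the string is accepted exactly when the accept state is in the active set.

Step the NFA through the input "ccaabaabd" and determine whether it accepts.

Answer: REJECT

Trace:
S₀ = ε-closure({0}) = {0,1,2,3,4,8,9,10}
'c' @ 1: {5,6,11,12}
'c' @ 2: {1,3,7}  [accepting]
'a' @ 3: {}  — no active states
rest 'abaabd' ignored (set empty)
end set {} — state 1 not in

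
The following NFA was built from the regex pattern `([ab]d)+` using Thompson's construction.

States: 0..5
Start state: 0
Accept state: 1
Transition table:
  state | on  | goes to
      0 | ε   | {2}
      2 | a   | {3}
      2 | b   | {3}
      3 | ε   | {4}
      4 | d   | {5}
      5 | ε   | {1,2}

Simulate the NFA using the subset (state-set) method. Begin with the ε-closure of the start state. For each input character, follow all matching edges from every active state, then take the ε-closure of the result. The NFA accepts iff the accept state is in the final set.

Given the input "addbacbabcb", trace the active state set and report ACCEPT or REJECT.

S₀ = ε-closure({0}) = {0,2}
'a' @ 1: {3,4}
'd' @ 2: {1,2,5}  [accepting]
'd' @ 3: {}  — dead — no transitions
rest 'bacbabcb' ignored (set empty)
end set {} — state 1 not in

Answer: REJECT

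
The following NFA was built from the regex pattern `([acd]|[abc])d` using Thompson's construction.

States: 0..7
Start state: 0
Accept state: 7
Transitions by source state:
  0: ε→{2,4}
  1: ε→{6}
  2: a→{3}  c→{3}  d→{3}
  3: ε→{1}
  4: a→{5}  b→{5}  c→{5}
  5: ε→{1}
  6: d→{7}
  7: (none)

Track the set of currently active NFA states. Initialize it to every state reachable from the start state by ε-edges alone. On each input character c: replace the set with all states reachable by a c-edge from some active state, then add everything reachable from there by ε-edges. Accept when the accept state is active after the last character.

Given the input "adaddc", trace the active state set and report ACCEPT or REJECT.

initial (ε-close {0}): {0,2,4}
'a' @ 1: {1,3,5,6}
'd' @ 2: {7}  ✓accept
'a' @ 3: {}  — no active states
rest 'ddc' ignored (set empty)
final: {}; accept 7 not in set

Answer: REJECT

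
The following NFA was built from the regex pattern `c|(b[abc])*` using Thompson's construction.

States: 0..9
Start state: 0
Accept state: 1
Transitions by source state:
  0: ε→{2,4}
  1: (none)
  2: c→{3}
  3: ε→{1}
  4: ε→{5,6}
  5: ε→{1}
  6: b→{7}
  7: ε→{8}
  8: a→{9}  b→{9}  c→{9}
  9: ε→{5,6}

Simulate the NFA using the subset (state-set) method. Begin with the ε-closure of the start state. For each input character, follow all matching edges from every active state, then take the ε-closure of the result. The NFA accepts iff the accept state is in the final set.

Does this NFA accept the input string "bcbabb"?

Answer: ACCEPT

Steps:
initial (ε-close {0}): {0,1,2,4,5,6}
'b' @ 1: {7,8}
'c' @ 2: {1,5,6,9}  (accept∈set)
'b' @ 3: {7,8}
'a' @ 4: {1,5,6,9}  (accept∈set)
'b' @ 5: {7,8}
'b' @ 6: {1,5,6,9}  (accept∈set)
after full input: {1,5,6,9}  (accept=1 in)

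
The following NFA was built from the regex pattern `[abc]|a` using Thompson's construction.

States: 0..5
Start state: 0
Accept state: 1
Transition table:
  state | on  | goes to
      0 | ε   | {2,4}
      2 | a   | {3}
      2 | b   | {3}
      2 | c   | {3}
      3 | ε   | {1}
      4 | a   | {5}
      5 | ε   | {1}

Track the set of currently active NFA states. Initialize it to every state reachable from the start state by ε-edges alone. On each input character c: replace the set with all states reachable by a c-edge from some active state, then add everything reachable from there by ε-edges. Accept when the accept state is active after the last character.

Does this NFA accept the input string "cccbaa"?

start: ε-closure({0}) = {0,2,4}
'c' @ 1: {1,3}  ✓accept
'c' @ 2: {}  — state set empty
rest 'cbaa' ignored (set empty)
end set {} — state 1 not in

Answer: REJECT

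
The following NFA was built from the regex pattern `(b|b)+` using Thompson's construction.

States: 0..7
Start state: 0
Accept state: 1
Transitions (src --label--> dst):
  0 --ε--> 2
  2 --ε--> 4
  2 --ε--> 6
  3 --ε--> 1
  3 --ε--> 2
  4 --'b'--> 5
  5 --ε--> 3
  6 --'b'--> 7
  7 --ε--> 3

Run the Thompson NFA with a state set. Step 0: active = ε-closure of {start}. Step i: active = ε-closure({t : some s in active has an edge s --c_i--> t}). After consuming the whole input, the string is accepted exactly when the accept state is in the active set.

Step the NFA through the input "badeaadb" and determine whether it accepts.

Answer: REJECT

Derivation:
initial (ε-close {0}): {0,2,4,6}
'b' @ 1: {1,2,3,4,5,6,7}  (accept∈set)
'a' @ 2: {}  — dead — no transitions
rest 'deaadb' ignored (set empty)
end set {} — state 1 not in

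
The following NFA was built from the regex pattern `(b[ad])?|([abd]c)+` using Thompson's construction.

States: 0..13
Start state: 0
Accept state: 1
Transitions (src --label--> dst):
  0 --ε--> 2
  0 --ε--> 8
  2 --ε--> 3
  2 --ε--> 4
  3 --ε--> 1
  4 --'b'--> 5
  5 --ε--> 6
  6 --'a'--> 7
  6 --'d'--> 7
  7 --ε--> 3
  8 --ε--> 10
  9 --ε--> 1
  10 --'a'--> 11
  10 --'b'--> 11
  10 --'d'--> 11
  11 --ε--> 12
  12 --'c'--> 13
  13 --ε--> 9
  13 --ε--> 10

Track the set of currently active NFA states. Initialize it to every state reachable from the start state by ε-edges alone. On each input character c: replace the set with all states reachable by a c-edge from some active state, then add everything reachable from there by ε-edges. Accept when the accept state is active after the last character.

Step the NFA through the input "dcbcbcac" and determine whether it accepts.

start: ε-closure({0}) = {0,1,2,3,4,8,10}
'd' @ 1: {11,12}
'c' @ 2: {1,9,10,13}  [accepting]
'b' @ 3: {11,12}
'c' @ 4: {1,9,10,13}  [accepting]
'b' @ 5: {11,12}
'c' @ 6: {1,9,10,13}  [accepting]
'a' @ 7: {11,12}
'c' @ 8: {1,9,10,13}  [accepting]
end set {1,9,10,13} — state 1 in

Answer: ACCEPT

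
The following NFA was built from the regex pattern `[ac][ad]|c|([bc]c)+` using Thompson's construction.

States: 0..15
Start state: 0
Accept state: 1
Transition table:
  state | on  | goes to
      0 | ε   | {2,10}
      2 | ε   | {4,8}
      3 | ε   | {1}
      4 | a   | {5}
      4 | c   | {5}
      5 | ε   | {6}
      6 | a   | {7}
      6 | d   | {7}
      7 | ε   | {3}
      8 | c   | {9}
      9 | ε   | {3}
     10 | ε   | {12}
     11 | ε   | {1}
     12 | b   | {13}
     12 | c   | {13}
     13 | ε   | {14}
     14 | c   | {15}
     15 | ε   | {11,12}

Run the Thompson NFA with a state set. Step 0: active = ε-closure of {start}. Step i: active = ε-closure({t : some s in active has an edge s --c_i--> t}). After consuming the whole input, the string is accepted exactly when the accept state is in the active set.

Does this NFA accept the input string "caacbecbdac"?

start: ε-closure({0}) = {0,2,4,8,10,12}
'c' @ 1: {1,3,5,6,9,13,14}  ✓accept
'a' @ 2: {1,3,7}  ✓accept
'a' @ 3: {}  — dead — no transitions
rest 'cbecbdac' ignored (set empty)
final: {}; accept 1 not in set

Answer: REJECT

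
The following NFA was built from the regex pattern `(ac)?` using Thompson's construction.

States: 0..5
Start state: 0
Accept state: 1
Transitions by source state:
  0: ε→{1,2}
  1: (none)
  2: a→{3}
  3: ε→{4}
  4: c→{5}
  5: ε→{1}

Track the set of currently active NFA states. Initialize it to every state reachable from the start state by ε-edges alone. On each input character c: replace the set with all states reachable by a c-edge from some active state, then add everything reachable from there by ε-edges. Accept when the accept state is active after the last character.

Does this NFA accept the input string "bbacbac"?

Answer: REJECT

Derivation:
initial (ε-close {0}): {0,1,2}
'b' @ 1: {}  — dead — no transitions
rest 'bacbac' ignored (set empty)
after full input: {}  (accept=1 not in)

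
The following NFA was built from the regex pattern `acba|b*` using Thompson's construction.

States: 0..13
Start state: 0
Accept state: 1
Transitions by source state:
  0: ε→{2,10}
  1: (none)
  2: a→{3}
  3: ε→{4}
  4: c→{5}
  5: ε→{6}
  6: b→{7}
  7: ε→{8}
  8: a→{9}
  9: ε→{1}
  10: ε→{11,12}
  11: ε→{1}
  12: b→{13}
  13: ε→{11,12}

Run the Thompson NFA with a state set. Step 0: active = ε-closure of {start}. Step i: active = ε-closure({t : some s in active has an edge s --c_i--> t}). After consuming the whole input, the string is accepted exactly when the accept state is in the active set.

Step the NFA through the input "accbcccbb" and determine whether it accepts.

S₀ = ε-closure({0}) = {0,1,2,10,11,12}
'a' @ 1: {3,4}
'c' @ 2: {5,6}
'c' @ 3: {}  — state set empty
rest 'bcccbb' ignored (set empty)
end set {} — state 1 not in

Answer: REJECT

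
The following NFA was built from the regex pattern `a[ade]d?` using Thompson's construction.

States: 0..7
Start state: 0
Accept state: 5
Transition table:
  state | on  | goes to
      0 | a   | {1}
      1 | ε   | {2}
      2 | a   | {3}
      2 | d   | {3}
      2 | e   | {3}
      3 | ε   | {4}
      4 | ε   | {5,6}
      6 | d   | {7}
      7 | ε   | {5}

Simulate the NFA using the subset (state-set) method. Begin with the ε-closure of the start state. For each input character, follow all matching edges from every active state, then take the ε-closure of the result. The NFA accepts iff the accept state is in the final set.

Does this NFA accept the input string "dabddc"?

Answer: REJECT

Derivation:
S₀ = ε-closure({0}) = {0}
'd' @ 1: {}  — state set empty
rest 'abddc' ignored (set empty)
after full input: {}  (accept=5 not in)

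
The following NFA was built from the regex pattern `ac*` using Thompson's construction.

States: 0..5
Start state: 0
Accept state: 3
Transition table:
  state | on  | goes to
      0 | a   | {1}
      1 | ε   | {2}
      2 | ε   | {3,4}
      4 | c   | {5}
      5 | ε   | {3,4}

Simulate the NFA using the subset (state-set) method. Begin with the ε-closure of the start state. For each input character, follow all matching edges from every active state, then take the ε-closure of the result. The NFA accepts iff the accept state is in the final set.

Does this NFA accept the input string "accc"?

start: ε-closure({0}) = {0}
'a' @ 1: {1,2,3,4}  [accepting]
'c' @ 2: {3,4,5}  [accepting]
'c' @ 3: {3,4,5}  [accepting]
'c' @ 4: {3,4,5}  [accepting]
end set {3,4,5} — state 3 in

Answer: ACCEPT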